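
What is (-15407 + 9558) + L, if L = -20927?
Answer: -26776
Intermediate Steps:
(-15407 + 9558) + L = (-15407 + 9558) - 20927 = -5849 - 20927 = -26776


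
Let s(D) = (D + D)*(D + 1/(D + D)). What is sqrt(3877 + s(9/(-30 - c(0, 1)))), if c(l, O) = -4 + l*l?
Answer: sqrt(2621690)/26 ≈ 62.276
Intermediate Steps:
c(l, O) = -4 + l**2
s(D) = 2*D*(D + 1/(2*D)) (s(D) = (2*D)*(D + 1/(2*D)) = 2*D*(D + 1/(2*D)))
sqrt(3877 + s(9/(-30 - c(0, 1)))) = sqrt(3877 + (1 + 2*(9/(-30 - (-4 + 0**2)))**2)) = sqrt(3877 + (1 + 2*(9/(-30 - (-4 + 0)))**2)) = sqrt(3877 + (1 + 2*(9/(-30 - 1*(-4)))**2)) = sqrt(3877 + (1 + 2*(9/(-30 + 4))**2)) = sqrt(3877 + (1 + 2*(9/(-26))**2)) = sqrt(3877 + (1 + 2*(9*(-1/26))**2)) = sqrt(3877 + (1 + 2*(-9/26)**2)) = sqrt(3877 + (1 + 2*(81/676))) = sqrt(3877 + (1 + 81/338)) = sqrt(3877 + 419/338) = sqrt(1310845/338) = sqrt(2621690)/26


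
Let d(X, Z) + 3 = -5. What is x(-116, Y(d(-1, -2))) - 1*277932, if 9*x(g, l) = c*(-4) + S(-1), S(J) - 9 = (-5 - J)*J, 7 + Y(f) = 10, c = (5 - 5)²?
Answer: -2501375/9 ≈ -2.7793e+5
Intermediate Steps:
d(X, Z) = -8 (d(X, Z) = -3 - 5 = -8)
c = 0 (c = 0² = 0)
Y(f) = 3 (Y(f) = -7 + 10 = 3)
S(J) = 9 + J*(-5 - J) (S(J) = 9 + (-5 - J)*J = 9 + J*(-5 - J))
x(g, l) = 13/9 (x(g, l) = (0*(-4) + (9 - 1*(-1)² - 5*(-1)))/9 = (0 + (9 - 1*1 + 5))/9 = (0 + (9 - 1 + 5))/9 = (0 + 13)/9 = (⅑)*13 = 13/9)
x(-116, Y(d(-1, -2))) - 1*277932 = 13/9 - 1*277932 = 13/9 - 277932 = -2501375/9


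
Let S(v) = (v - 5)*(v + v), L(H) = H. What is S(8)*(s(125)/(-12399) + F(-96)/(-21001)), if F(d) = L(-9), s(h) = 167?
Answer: -54329216/86797133 ≈ -0.62593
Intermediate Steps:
F(d) = -9
S(v) = 2*v*(-5 + v) (S(v) = (-5 + v)*(2*v) = 2*v*(-5 + v))
S(8)*(s(125)/(-12399) + F(-96)/(-21001)) = (2*8*(-5 + 8))*(167/(-12399) - 9/(-21001)) = (2*8*3)*(167*(-1/12399) - 9*(-1/21001)) = 48*(-167/12399 + 9/21001) = 48*(-3395576/260391399) = -54329216/86797133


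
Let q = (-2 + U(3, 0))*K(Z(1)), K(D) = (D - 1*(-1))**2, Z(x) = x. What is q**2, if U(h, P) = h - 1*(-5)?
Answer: 576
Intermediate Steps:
K(D) = (1 + D)**2 (K(D) = (D + 1)**2 = (1 + D)**2)
U(h, P) = 5 + h (U(h, P) = h + 5 = 5 + h)
q = 24 (q = (-2 + (5 + 3))*(1 + 1)**2 = (-2 + 8)*2**2 = 6*4 = 24)
q**2 = 24**2 = 576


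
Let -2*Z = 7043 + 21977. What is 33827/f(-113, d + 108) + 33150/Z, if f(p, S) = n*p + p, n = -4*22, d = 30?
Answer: 16493212/14264781 ≈ 1.1562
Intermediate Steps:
n = -88
f(p, S) = -87*p (f(p, S) = -88*p + p = -87*p)
Z = -14510 (Z = -(7043 + 21977)/2 = -½*29020 = -14510)
33827/f(-113, d + 108) + 33150/Z = 33827/((-87*(-113))) + 33150/(-14510) = 33827/9831 + 33150*(-1/14510) = 33827*(1/9831) - 3315/1451 = 33827/9831 - 3315/1451 = 16493212/14264781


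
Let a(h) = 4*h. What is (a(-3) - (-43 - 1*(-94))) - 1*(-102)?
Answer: 39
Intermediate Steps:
(a(-3) - (-43 - 1*(-94))) - 1*(-102) = (4*(-3) - (-43 - 1*(-94))) - 1*(-102) = (-12 - (-43 + 94)) + 102 = (-12 - 1*51) + 102 = (-12 - 51) + 102 = -63 + 102 = 39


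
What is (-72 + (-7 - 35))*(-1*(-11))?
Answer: -1254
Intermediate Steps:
(-72 + (-7 - 35))*(-1*(-11)) = (-72 - 42)*11 = -114*11 = -1254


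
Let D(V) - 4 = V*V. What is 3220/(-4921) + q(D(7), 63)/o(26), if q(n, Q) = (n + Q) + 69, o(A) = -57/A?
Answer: -179350/2109 ≈ -85.040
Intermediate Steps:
D(V) = 4 + V² (D(V) = 4 + V*V = 4 + V²)
q(n, Q) = 69 + Q + n (q(n, Q) = (Q + n) + 69 = 69 + Q + n)
3220/(-4921) + q(D(7), 63)/o(26) = 3220/(-4921) + (69 + 63 + (4 + 7²))/((-57/26)) = 3220*(-1/4921) + (69 + 63 + (4 + 49))/((-57*1/26)) = -460/703 + (69 + 63 + 53)/(-57/26) = -460/703 + 185*(-26/57) = -460/703 - 4810/57 = -179350/2109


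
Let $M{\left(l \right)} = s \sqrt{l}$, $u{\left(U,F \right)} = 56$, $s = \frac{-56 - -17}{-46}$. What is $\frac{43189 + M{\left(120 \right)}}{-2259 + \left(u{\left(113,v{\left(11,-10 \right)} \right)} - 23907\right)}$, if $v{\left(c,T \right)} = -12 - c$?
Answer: $- \frac{43189}{26110} - \frac{39 \sqrt{30}}{600530} \approx -1.6545$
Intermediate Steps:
$s = \frac{39}{46}$ ($s = \left(-56 + 17\right) \left(- \frac{1}{46}\right) = \left(-39\right) \left(- \frac{1}{46}\right) = \frac{39}{46} \approx 0.84783$)
$M{\left(l \right)} = \frac{39 \sqrt{l}}{46}$
$\frac{43189 + M{\left(120 \right)}}{-2259 + \left(u{\left(113,v{\left(11,-10 \right)} \right)} - 23907\right)} = \frac{43189 + \frac{39 \sqrt{120}}{46}}{-2259 + \left(56 - 23907\right)} = \frac{43189 + \frac{39 \cdot 2 \sqrt{30}}{46}}{-2259 + \left(56 - 23907\right)} = \frac{43189 + \frac{39 \sqrt{30}}{23}}{-2259 - 23851} = \frac{43189 + \frac{39 \sqrt{30}}{23}}{-26110} = \left(43189 + \frac{39 \sqrt{30}}{23}\right) \left(- \frac{1}{26110}\right) = - \frac{43189}{26110} - \frac{39 \sqrt{30}}{600530}$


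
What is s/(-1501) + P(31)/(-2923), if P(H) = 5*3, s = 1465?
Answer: -54490/55537 ≈ -0.98115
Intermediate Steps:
P(H) = 15
s/(-1501) + P(31)/(-2923) = 1465/(-1501) + 15/(-2923) = 1465*(-1/1501) + 15*(-1/2923) = -1465/1501 - 15/2923 = -54490/55537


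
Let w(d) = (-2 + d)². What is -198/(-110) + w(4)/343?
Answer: 3107/1715 ≈ 1.8117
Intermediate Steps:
-198/(-110) + w(4)/343 = -198/(-110) + (-2 + 4)²/343 = -198*(-1/110) + 2²*(1/343) = 9/5 + 4*(1/343) = 9/5 + 4/343 = 3107/1715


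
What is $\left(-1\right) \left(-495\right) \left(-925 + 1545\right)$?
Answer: $306900$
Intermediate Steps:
$\left(-1\right) \left(-495\right) \left(-925 + 1545\right) = 495 \cdot 620 = 306900$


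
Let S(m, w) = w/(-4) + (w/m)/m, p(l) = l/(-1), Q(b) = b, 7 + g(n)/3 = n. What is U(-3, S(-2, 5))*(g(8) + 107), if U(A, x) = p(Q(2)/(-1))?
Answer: 220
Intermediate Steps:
g(n) = -21 + 3*n
p(l) = -l (p(l) = l*(-1) = -l)
S(m, w) = -w/4 + w/m**2 (S(m, w) = w*(-1/4) + w/m**2 = -w/4 + w/m**2)
U(A, x) = 2 (U(A, x) = -2/(-1) = -2*(-1) = -1*(-2) = 2)
U(-3, S(-2, 5))*(g(8) + 107) = 2*((-21 + 3*8) + 107) = 2*((-21 + 24) + 107) = 2*(3 + 107) = 2*110 = 220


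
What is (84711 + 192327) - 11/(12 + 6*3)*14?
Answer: 4155493/15 ≈ 2.7703e+5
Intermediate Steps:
(84711 + 192327) - 11/(12 + 6*3)*14 = 277038 - 11/(12 + 18)*14 = 277038 - 11/30*14 = 277038 - 77/15 = 4155493/15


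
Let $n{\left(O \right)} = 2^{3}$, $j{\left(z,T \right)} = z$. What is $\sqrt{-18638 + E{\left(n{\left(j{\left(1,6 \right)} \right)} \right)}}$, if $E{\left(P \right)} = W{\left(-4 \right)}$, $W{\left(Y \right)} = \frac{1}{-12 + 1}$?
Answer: $\frac{i \sqrt{2255209}}{11} \approx 136.52 i$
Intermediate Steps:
$n{\left(O \right)} = 8$
$W{\left(Y \right)} = - \frac{1}{11}$ ($W{\left(Y \right)} = \frac{1}{-11} = - \frac{1}{11}$)
$E{\left(P \right)} = - \frac{1}{11}$
$\sqrt{-18638 + E{\left(n{\left(j{\left(1,6 \right)} \right)} \right)}} = \sqrt{-18638 - \frac{1}{11}} = \sqrt{- \frac{205019}{11}} = \frac{i \sqrt{2255209}}{11}$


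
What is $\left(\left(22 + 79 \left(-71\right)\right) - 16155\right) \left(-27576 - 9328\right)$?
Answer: $802366768$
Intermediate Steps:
$\left(\left(22 + 79 \left(-71\right)\right) - 16155\right) \left(-27576 - 9328\right) = \left(\left(22 - 5609\right) - 16155\right) \left(-36904\right) = \left(-5587 - 16155\right) \left(-36904\right) = \left(-21742\right) \left(-36904\right) = 802366768$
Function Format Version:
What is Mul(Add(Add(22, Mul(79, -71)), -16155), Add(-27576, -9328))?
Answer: 802366768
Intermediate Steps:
Mul(Add(Add(22, Mul(79, -71)), -16155), Add(-27576, -9328)) = Mul(Add(Add(22, -5609), -16155), -36904) = Mul(Add(-5587, -16155), -36904) = Mul(-21742, -36904) = 802366768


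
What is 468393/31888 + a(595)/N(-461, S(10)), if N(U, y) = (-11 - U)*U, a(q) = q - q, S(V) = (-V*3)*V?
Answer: 468393/31888 ≈ 14.689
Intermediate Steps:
S(V) = -3*V² (S(V) = (-3*V)*V = -3*V²)
a(q) = 0
N(U, y) = U*(-11 - U)
468393/31888 + a(595)/N(-461, S(10)) = 468393/31888 + 0/((-1*(-461)*(11 - 461))) = 468393*(1/31888) + 0/((-1*(-461)*(-450))) = 468393/31888 + 0/(-207450) = 468393/31888 + 0*(-1/207450) = 468393/31888 + 0 = 468393/31888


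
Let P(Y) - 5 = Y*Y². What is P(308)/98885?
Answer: 29218117/98885 ≈ 295.48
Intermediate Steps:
P(Y) = 5 + Y³ (P(Y) = 5 + Y*Y² = 5 + Y³)
P(308)/98885 = (5 + 308³)/98885 = (5 + 29218112)*(1/98885) = 29218117*(1/98885) = 29218117/98885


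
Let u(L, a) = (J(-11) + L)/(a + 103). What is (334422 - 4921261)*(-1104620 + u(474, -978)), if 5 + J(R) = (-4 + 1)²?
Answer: 4433377026666542/875 ≈ 5.0667e+12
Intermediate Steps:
J(R) = 4 (J(R) = -5 + (-4 + 1)² = -5 + (-3)² = -5 + 9 = 4)
u(L, a) = (4 + L)/(103 + a) (u(L, a) = (4 + L)/(a + 103) = (4 + L)/(103 + a))
(334422 - 4921261)*(-1104620 + u(474, -978)) = (334422 - 4921261)*(-1104620 + (4 + 474)/(103 - 978)) = -4586839*(-1104620 + 478/(-875)) = -4586839*(-1104620 - 1/875*478) = -4586839*(-1104620 - 478/875) = -4586839*(-966542978/875) = 4433377026666542/875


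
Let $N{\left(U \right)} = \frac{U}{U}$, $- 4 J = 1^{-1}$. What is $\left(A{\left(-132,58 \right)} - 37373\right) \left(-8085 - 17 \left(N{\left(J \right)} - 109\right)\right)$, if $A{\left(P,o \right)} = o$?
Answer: $233181435$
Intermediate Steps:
$J = - \frac{1}{4}$ ($J = - \frac{1}{4 \cdot 1} = \left(- \frac{1}{4}\right) 1 = - \frac{1}{4} \approx -0.25$)
$N{\left(U \right)} = 1$
$\left(A{\left(-132,58 \right)} - 37373\right) \left(-8085 - 17 \left(N{\left(J \right)} - 109\right)\right) = \left(58 - 37373\right) \left(-8085 - 17 \left(1 - 109\right)\right) = - 37315 \left(-8085 - -1836\right) = - 37315 \left(-8085 + 1836\right) = \left(-37315\right) \left(-6249\right) = 233181435$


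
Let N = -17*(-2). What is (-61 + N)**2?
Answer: 729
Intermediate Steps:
N = 34
(-61 + N)**2 = (-61 + 34)**2 = (-27)**2 = 729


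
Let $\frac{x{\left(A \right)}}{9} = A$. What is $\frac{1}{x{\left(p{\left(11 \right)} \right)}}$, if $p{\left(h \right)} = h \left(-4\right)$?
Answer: $- \frac{1}{396} \approx -0.0025253$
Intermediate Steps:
$p{\left(h \right)} = - 4 h$
$x{\left(A \right)} = 9 A$
$\frac{1}{x{\left(p{\left(11 \right)} \right)}} = \frac{1}{9 \left(\left(-4\right) 11\right)} = \frac{1}{9 \left(-44\right)} = \frac{1}{-396} = - \frac{1}{396}$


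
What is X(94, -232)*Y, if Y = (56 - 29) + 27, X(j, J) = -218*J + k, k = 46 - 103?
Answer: 2728026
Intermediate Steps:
k = -57
X(j, J) = -57 - 218*J (X(j, J) = -218*J - 57 = -57 - 218*J)
Y = 54 (Y = 27 + 27 = 54)
X(94, -232)*Y = (-57 - 218*(-232))*54 = (-57 + 50576)*54 = 50519*54 = 2728026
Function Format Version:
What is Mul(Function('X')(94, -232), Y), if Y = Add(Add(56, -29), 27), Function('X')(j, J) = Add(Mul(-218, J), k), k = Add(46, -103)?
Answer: 2728026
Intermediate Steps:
k = -57
Function('X')(j, J) = Add(-57, Mul(-218, J)) (Function('X')(j, J) = Add(Mul(-218, J), -57) = Add(-57, Mul(-218, J)))
Y = 54 (Y = Add(27, 27) = 54)
Mul(Function('X')(94, -232), Y) = Mul(Add(-57, Mul(-218, -232)), 54) = Mul(Add(-57, 50576), 54) = Mul(50519, 54) = 2728026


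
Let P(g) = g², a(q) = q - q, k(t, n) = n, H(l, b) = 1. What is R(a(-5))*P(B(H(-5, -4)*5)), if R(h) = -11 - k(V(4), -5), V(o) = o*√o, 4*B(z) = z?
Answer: -75/8 ≈ -9.3750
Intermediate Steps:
B(z) = z/4
V(o) = o^(3/2)
a(q) = 0
R(h) = -6 (R(h) = -11 - 1*(-5) = -11 + 5 = -6)
R(a(-5))*P(B(H(-5, -4)*5)) = -6*((1*5)/4)² = -6*((¼)*5)² = -6*(5/4)² = -6*25/16 = -75/8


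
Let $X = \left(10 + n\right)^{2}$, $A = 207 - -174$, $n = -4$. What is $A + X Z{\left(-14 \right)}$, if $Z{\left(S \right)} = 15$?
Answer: $921$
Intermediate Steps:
$A = 381$ ($A = 207 + 174 = 381$)
$X = 36$ ($X = \left(10 - 4\right)^{2} = 6^{2} = 36$)
$A + X Z{\left(-14 \right)} = 381 + 36 \cdot 15 = 381 + 540 = 921$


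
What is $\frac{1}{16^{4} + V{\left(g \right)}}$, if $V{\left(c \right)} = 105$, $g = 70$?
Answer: $\frac{1}{65641} \approx 1.5234 \cdot 10^{-5}$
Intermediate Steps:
$\frac{1}{16^{4} + V{\left(g \right)}} = \frac{1}{16^{4} + 105} = \frac{1}{65536 + 105} = \frac{1}{65641}$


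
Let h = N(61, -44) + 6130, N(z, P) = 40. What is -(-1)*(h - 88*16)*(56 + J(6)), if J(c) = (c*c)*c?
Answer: 1295264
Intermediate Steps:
J(c) = c³ (J(c) = c²*c = c³)
h = 6170 (h = 40 + 6130 = 6170)
-(-1)*(h - 88*16)*(56 + J(6)) = -(-1)*(6170 - 88*16)*(56 + 6³) = -(-1)*(6170 - 1408)*(56 + 216) = -(-1)*4762*272 = -(-1)*1295264 = -1*(-1295264) = 1295264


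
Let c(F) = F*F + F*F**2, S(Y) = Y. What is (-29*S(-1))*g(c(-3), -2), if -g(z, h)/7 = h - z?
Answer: -3248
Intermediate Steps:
c(F) = F**2 + F**3
g(z, h) = -7*h + 7*z (g(z, h) = -7*(h - z) = -7*h + 7*z)
(-29*S(-1))*g(c(-3), -2) = (-29*(-1))*(-7*(-2) + 7*((-3)**2*(1 - 3))) = 29*(14 + 7*(9*(-2))) = 29*(14 + 7*(-18)) = 29*(14 - 126) = 29*(-112) = -3248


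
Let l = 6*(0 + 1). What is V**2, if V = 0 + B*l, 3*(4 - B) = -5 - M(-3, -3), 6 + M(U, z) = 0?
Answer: 484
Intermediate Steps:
l = 6 (l = 6*1 = 6)
M(U, z) = -6 (M(U, z) = -6 + 0 = -6)
B = 11/3 (B = 4 - (-5 - 1*(-6))/3 = 4 - (-5 + 6)/3 = 4 - 1/3*1 = 4 - 1/3 = 11/3 ≈ 3.6667)
V = 22 (V = 0 + (11/3)*6 = 0 + 22 = 22)
V**2 = 22**2 = 484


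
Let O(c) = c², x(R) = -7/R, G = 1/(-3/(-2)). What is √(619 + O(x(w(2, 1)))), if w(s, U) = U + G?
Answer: 2*√3979/5 ≈ 25.232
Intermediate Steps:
G = ⅔ (G = 1/(-3*(-½)) = 1/(3/2) = ⅔ ≈ 0.66667)
w(s, U) = ⅔ + U (w(s, U) = U + ⅔ = ⅔ + U)
√(619 + O(x(w(2, 1)))) = √(619 + (-7/(⅔ + 1))²) = √(619 + (-7/5/3)²) = √(619 + (-7*⅗)²) = √(619 + (-21/5)²) = √(619 + 441/25) = √(15916/25) = 2*√3979/5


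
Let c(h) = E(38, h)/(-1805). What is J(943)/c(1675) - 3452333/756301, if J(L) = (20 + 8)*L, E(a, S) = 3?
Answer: -36044726102219/2268903 ≈ -1.5886e+7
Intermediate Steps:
c(h) = -3/1805 (c(h) = 3/(-1805) = 3*(-1/1805) = -3/1805)
J(L) = 28*L
J(943)/c(1675) - 3452333/756301 = (28*943)/(-3/1805) - 3452333/756301 = 26404*(-1805/3) - 3452333*1/756301 = -47659220/3 - 3452333/756301 = -36044726102219/2268903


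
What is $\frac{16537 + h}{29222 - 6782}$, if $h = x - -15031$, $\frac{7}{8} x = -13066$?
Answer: $\frac{4852}{6545} \approx 0.74133$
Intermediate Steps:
$x = - \frac{104528}{7}$ ($x = \frac{8}{7} \left(-13066\right) = - \frac{104528}{7} \approx -14933.0$)
$h = \frac{689}{7}$ ($h = - \frac{104528}{7} - -15031 = - \frac{104528}{7} + 15031 = \frac{689}{7} \approx 98.429$)
$\frac{16537 + h}{29222 - 6782} = \frac{16537 + \frac{689}{7}}{29222 - 6782} = \frac{116448}{7 \cdot 22440} = \frac{116448}{7} \cdot \frac{1}{22440} = \frac{4852}{6545}$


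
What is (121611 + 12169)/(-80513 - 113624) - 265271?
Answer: -51499049907/194137 ≈ -2.6527e+5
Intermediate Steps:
(121611 + 12169)/(-80513 - 113624) - 265271 = 133780/(-194137) - 265271 = 133780*(-1/194137) - 265271 = -133780/194137 - 265271 = -51499049907/194137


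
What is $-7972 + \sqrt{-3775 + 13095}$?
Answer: $-7972 + 2 \sqrt{2330} \approx -7875.5$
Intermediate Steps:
$-7972 + \sqrt{-3775 + 13095} = -7972 + \sqrt{9320} = -7972 + 2 \sqrt{2330}$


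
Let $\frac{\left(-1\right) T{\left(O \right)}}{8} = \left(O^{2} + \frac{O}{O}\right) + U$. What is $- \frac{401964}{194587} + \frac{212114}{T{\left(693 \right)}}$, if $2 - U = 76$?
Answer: $- \frac{792691176115}{373744029248} \approx -2.1209$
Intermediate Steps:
$U = -74$ ($U = 2 - 76 = -74$)
$T{\left(O \right)} = 584 - 8 O^{2}$ ($T{\left(O \right)} = - 8 \left(\left(O^{2} + \frac{O}{O}\right) - 74\right) = - 8 \left(\left(O^{2} + 1\right) - 74\right) = - 8 \left(\left(1 + O^{2}\right) - 74\right) = - 8 \left(-73 + O^{2}\right) = 584 - 8 O^{2}$)
$- \frac{401964}{194587} + \frac{212114}{T{\left(693 \right)}} = - \frac{401964}{194587} + \frac{212114}{584 - 8 \cdot 693^{2}} = \left(-401964\right) \frac{1}{194587} + \frac{212114}{584 - 3841992} = - \frac{401964}{194587} + \frac{212114}{584 - 3841992} = - \frac{401964}{194587} + \frac{212114}{-3841408} = - \frac{401964}{194587} + 212114 \left(- \frac{1}{3841408}\right) = - \frac{401964}{194587} - \frac{106057}{1920704} = - \frac{792691176115}{373744029248}$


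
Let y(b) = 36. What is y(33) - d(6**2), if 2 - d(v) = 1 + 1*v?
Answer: 71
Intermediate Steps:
d(v) = 1 - v (d(v) = 2 - (1 + 1*v) = 2 - (1 + v) = 2 + (-1 - v) = 1 - v)
y(33) - d(6**2) = 36 - (1 - 1*6**2) = 36 - (1 - 1*36) = 36 - (1 - 36) = 36 - 1*(-35) = 36 + 35 = 71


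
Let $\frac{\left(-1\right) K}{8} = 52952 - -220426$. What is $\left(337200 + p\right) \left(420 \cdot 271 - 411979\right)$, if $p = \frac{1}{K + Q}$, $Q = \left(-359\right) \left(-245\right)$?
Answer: $- \frac{211038749070723041}{2099069} \approx -1.0054 \cdot 10^{11}$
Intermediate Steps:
$Q = 87955$
$K = -2187024$ ($K = - 8 \left(52952 - -220426\right) = - 8 \left(52952 + 220426\right) = \left(-8\right) 273378 = -2187024$)
$p = - \frac{1}{2099069}$ ($p = \frac{1}{-2187024 + 87955} = \frac{1}{-2099069} = - \frac{1}{2099069} \approx -4.764 \cdot 10^{-7}$)
$\left(337200 + p\right) \left(420 \cdot 271 - 411979\right) = \left(337200 - \frac{1}{2099069}\right) \left(420 \cdot 271 - 411979\right) = \frac{707806066799 \left(113820 - 411979\right)}{2099069} = \frac{707806066799}{2099069} \left(-298159\right) = - \frac{211038749070723041}{2099069}$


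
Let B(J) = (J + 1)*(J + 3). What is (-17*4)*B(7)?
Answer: -5440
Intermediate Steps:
B(J) = (1 + J)*(3 + J)
(-17*4)*B(7) = (-17*4)*(3 + 7**2 + 4*7) = -68*(3 + 49 + 28) = -68*80 = -5440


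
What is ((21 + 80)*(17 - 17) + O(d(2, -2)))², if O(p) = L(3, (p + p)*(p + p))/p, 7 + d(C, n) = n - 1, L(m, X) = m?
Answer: 9/100 ≈ 0.090000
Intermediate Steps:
d(C, n) = -8 + n (d(C, n) = -7 + (n - 1) = -7 + (-1 + n) = -8 + n)
O(p) = 3/p
((21 + 80)*(17 - 17) + O(d(2, -2)))² = ((21 + 80)*(17 - 17) + 3/(-8 - 2))² = (101*0 + 3/(-10))² = (0 + 3*(-⅒))² = (0 - 3/10)² = (-3/10)² = 9/100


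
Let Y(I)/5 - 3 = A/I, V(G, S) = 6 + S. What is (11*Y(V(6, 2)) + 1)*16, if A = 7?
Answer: 3426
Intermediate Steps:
Y(I) = 15 + 35/I (Y(I) = 15 + 5*(7/I) = 15 + 35/I)
(11*Y(V(6, 2)) + 1)*16 = (11*(15 + 35/(6 + 2)) + 1)*16 = (11*(15 + 35/8) + 1)*16 = (11*(155/8) + 1)*16 = (1705/8 + 1)*16 = (1713/8)*16 = 3426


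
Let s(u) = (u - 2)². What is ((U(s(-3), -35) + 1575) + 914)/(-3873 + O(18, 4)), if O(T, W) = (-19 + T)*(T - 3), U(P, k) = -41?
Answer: -17/27 ≈ -0.62963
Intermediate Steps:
s(u) = (-2 + u)²
O(T, W) = (-19 + T)*(-3 + T)
((U(s(-3), -35) + 1575) + 914)/(-3873 + O(18, 4)) = ((-41 + 1575) + 914)/(-3873 + (57 + 18² - 22*18)) = (1534 + 914)/(-3873 + (57 + 324 - 396)) = 2448/(-3873 - 15) = 2448/(-3888) = 2448*(-1/3888) = -17/27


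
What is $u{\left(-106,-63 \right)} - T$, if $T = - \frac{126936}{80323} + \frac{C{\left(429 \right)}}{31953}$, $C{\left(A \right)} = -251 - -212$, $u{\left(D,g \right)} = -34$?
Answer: $- \frac{27734649747}{855520273} \approx -32.418$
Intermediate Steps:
$C{\left(A \right)} = -39$ ($C{\left(A \right)} = -251 + 212 = -39$)
$T = - \frac{1353039535}{855520273}$ ($T = - \frac{126936}{80323} - \frac{39}{31953} = \left(-126936\right) \frac{1}{80323} - \frac{13}{10651} = - \frac{126936}{80323} - \frac{13}{10651} = - \frac{1353039535}{855520273} \approx -1.5815$)
$u{\left(-106,-63 \right)} - T = -34 - - \frac{1353039535}{855520273} = -34 + \frac{1353039535}{855520273} = - \frac{27734649747}{855520273}$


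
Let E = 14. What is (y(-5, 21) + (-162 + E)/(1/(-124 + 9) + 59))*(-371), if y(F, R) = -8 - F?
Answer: 65401/32 ≈ 2043.8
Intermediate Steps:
(y(-5, 21) + (-162 + E)/(1/(-124 + 9) + 59))*(-371) = ((-8 - 1*(-5)) + (-162 + 14)/(1/(-124 + 9) + 59))*(-371) = ((-8 + 5) - 148/(1/(-115) + 59))*(-371) = (-3 - 148/(-1/115 + 59))*(-371) = (-3 - 148/6784/115)*(-371) = (-3 - 148*115/6784)*(-371) = (-3 - 4255/1696)*(-371) = -9343/1696*(-371) = 65401/32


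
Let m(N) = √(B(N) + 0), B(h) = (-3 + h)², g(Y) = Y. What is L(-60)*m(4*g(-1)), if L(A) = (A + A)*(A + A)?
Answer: 100800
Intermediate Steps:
m(N) = √((-3 + N)²) (m(N) = √((-3 + N)² + 0) = √((-3 + N)²))
L(A) = 4*A² (L(A) = (2*A)*(2*A) = 4*A²)
L(-60)*m(4*g(-1)) = (4*(-60)²)*√((-3 + 4*(-1))²) = (4*3600)*√((-3 - 4)²) = 14400*√((-7)²) = 14400*√49 = 14400*7 = 100800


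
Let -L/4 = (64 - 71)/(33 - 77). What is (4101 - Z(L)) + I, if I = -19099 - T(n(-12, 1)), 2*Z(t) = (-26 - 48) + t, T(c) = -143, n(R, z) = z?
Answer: -325989/22 ≈ -14818.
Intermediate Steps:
L = -7/11 (L = -4*(64 - 71)/(33 - 77) = -(-28)/(-44) = -(-28)*(-1)/44 = -4*7/44 = -7/11 ≈ -0.63636)
Z(t) = -37 + t/2 (Z(t) = ((-26 - 48) + t)/2 = (-74 + t)/2 = -37 + t/2)
I = -18956 (I = -19099 - 1*(-143) = -19099 + 143 = -18956)
(4101 - Z(L)) + I = (4101 - (-37 + (1/2)*(-7/11))) - 18956 = (4101 - (-37 - 7/22)) - 18956 = (4101 - 1*(-821/22)) - 18956 = (4101 + 821/22) - 18956 = 91043/22 - 18956 = -325989/22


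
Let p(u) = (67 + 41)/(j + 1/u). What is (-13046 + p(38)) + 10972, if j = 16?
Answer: -419654/203 ≈ -2067.3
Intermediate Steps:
p(u) = 108/(16 + 1/u) (p(u) = (67 + 41)/(16 + 1/u) = 108/(16 + 1/u))
(-13046 + p(38)) + 10972 = (-13046 + 108*38/(1 + 16*38)) + 10972 = (-13046 + 108*38/(1 + 608)) + 10972 = (-13046 + 108*38/609) + 10972 = (-13046 + 108*38*(1/609)) + 10972 = (-13046 + 1368/203) + 10972 = -2646970/203 + 10972 = -419654/203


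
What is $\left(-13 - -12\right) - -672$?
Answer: $671$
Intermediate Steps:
$\left(-13 - -12\right) - -672 = \left(-13 + 12\right) + 672 = -1 + 672 = 671$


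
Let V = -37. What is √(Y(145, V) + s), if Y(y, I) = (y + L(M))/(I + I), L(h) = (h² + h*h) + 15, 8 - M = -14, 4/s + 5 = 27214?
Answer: 8*I*√1428351589/77441 ≈ 3.9042*I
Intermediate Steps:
s = 4/27209 (s = 4/(-5 + 27214) = 4/27209 ≈ 0.00014701)
M = 22 (M = 8 - 1*(-14) = 8 + 14 = 22)
L(h) = 15 + 2*h² (L(h) = (h² + h²) + 15 = 2*h² + 15 = 15 + 2*h²)
Y(y, I) = (983 + y)/(2*I) (Y(y, I) = (y + (15 + 2*22²))/(I + I) = (y + (15 + 2*484))/((2*I)) = (y + (15 + 968))*(1/(2*I)) = (y + 983)*(1/(2*I)) = (983 + y)*(1/(2*I)) = (983 + y)/(2*I))
√(Y(145, V) + s) = √((½)*(983 + 145)/(-37) + 4/27209) = √((½)*(-1/37)*1128 + 4/27209) = √(-564/37 + 4/27209) = √(-15345728/1006733) = 8*I*√1428351589/77441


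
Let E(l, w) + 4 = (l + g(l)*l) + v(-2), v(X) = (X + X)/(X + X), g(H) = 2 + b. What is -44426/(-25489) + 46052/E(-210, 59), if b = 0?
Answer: -1145697770/16134537 ≈ -71.009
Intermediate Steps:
g(H) = 2 (g(H) = 2 + 0 = 2)
v(X) = 1 (v(X) = (2*X)/((2*X)) = (2*X)*(1/(2*X)) = 1)
E(l, w) = -3 + 3*l (E(l, w) = -4 + ((l + 2*l) + 1) = -4 + (3*l + 1) = -4 + (1 + 3*l) = -3 + 3*l)
-44426/(-25489) + 46052/E(-210, 59) = -44426/(-25489) + 46052/(-3 + 3*(-210)) = -44426*(-1/25489) + 46052/(-3 - 630) = 44426/25489 + 46052/(-633) = 44426/25489 + 46052*(-1/633) = 44426/25489 - 46052/633 = -1145697770/16134537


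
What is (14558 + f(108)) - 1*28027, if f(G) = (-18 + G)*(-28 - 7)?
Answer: -16619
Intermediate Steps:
f(G) = 630 - 35*G (f(G) = (-18 + G)*(-35) = 630 - 35*G)
(14558 + f(108)) - 1*28027 = (14558 + (630 - 35*108)) - 1*28027 = (14558 + (630 - 3780)) - 28027 = (14558 - 3150) - 28027 = 11408 - 28027 = -16619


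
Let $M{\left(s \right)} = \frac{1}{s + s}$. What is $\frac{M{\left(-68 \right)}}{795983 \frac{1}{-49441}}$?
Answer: $\frac{49441}{108253688} \approx 0.00045671$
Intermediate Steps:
$M{\left(s \right)} = \frac{1}{2 s}$
$\frac{M{\left(-68 \right)}}{795983 \frac{1}{-49441}} = \frac{\frac{1}{2} \frac{1}{-68}}{795983 \frac{1}{-49441}} = \frac{\frac{1}{2} \left(- \frac{1}{68}\right)}{795983 \left(- \frac{1}{49441}\right)} = - \frac{1}{136 \left(- \frac{795983}{49441}\right)} = \left(- \frac{1}{136}\right) \left(- \frac{49441}{795983}\right) = \frac{49441}{108253688}$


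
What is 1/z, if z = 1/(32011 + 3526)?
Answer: 35537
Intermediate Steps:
z = 1/35537 ≈ 2.8140e-5
1/z = 1/(1/35537) = 35537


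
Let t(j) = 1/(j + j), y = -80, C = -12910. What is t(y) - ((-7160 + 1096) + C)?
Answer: 3035839/160 ≈ 18974.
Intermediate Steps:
t(j) = 1/(2*j)
t(y) - ((-7160 + 1096) + C) = (½)/(-80) - ((-7160 + 1096) - 12910) = (½)*(-1/80) - (-6064 - 12910) = -1/160 - 1*(-18974) = -1/160 + 18974 = 3035839/160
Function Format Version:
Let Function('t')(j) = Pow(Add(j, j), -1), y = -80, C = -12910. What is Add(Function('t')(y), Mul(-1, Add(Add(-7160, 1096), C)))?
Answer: Rational(3035839, 160) ≈ 18974.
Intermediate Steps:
Function('t')(j) = Mul(Rational(1, 2), Pow(j, -1)) (Function('t')(j) = Pow(Mul(2, j), -1) = Mul(Rational(1, 2), Pow(j, -1)))
Add(Function('t')(y), Mul(-1, Add(Add(-7160, 1096), C))) = Add(Mul(Rational(1, 2), Pow(-80, -1)), Mul(-1, Add(Add(-7160, 1096), -12910))) = Add(Mul(Rational(1, 2), Rational(-1, 80)), Mul(-1, Add(-6064, -12910))) = Add(Rational(-1, 160), Mul(-1, -18974)) = Add(Rational(-1, 160), 18974) = Rational(3035839, 160)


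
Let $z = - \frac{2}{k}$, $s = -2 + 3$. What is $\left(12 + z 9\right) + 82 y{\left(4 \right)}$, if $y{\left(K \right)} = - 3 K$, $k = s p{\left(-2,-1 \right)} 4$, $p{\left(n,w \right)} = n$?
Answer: $- \frac{3879}{4} \approx -969.75$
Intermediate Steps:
$s = 1$
$k = -8$ ($k = 1 \left(-2\right) 4 = \left(-2\right) 4 = -8$)
$z = \frac{1}{4}$ ($z = - \frac{2}{-8} = \left(-2\right) \left(- \frac{1}{8}\right) = \frac{1}{4} \approx 0.25$)
$\left(12 + z 9\right) + 82 y{\left(4 \right)} = \left(12 + \frac{1}{4} \cdot 9\right) + 82 \left(\left(-3\right) 4\right) = \left(12 + \frac{9}{4}\right) + 82 \left(-12\right) = \frac{57}{4} - 984 = - \frac{3879}{4}$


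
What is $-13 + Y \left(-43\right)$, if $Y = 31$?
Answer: $-1346$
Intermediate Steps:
$-13 + Y \left(-43\right) = -13 + 31 \left(-43\right) = -13 - 1333 = -1346$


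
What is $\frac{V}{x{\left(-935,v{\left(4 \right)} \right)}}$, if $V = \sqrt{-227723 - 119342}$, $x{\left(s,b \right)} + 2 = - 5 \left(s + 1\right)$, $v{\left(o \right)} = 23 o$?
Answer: $\frac{i \sqrt{347065}}{4668} \approx 0.1262 i$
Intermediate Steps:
$x{\left(s,b \right)} = -7 - 5 s$ ($x{\left(s,b \right)} = -2 - 5 \left(s + 1\right) = -2 - 5 \left(1 + s\right) = -2 - \left(5 + 5 s\right) = -7 - 5 s$)
$V = i \sqrt{347065}$ ($V = \sqrt{-347065} = i \sqrt{347065} \approx 589.12 i$)
$\frac{V}{x{\left(-935,v{\left(4 \right)} \right)}} = \frac{i \sqrt{347065}}{-7 - -4675} = \frac{i \sqrt{347065}}{-7 + 4675} = \frac{i \sqrt{347065}}{4668}$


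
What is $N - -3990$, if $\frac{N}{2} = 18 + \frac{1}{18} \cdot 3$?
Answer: $\frac{12079}{3} \approx 4026.3$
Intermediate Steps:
$N = \frac{109}{3}$ ($N = 2 \left(18 + \frac{1}{18} \cdot 3\right) = 2 \left(18 + \frac{1}{6}\right) = 2 \cdot \frac{109}{6} = \frac{109}{3} \approx 36.333$)
$N - -3990 = \frac{109}{3} - -3990 = \frac{109}{3} + 3990 = \frac{12079}{3}$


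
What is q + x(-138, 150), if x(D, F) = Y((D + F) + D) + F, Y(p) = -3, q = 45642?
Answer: 45789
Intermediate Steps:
x(D, F) = -3 + F
q + x(-138, 150) = 45642 + (-3 + 150) = 45642 + 147 = 45789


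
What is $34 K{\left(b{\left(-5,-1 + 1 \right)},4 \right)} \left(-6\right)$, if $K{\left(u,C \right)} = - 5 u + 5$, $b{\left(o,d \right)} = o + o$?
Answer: $-11220$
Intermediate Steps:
$b{\left(o,d \right)} = 2 o$
$K{\left(u,C \right)} = 5 - 5 u$
$34 K{\left(b{\left(-5,-1 + 1 \right)},4 \right)} \left(-6\right) = 34 \left(5 - 5 \cdot 2 \left(-5\right)\right) \left(-6\right) = 34 \left(5 - -50\right) \left(-6\right) = 34 \left(5 + 50\right) \left(-6\right) = 34 \cdot 55 \left(-6\right) = 1870 \left(-6\right) = -11220$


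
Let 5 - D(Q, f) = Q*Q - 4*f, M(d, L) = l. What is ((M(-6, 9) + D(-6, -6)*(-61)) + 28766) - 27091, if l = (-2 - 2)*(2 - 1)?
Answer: 5026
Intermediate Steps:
l = -4 (l = -4*1 = -4)
M(d, L) = -4
D(Q, f) = 5 - Q² + 4*f (D(Q, f) = 5 - (Q*Q - 4*f) = 5 - (Q² - 4*f) = 5 + (-Q² + 4*f) = 5 - Q² + 4*f)
((M(-6, 9) + D(-6, -6)*(-61)) + 28766) - 27091 = ((-4 + (5 - 1*(-6)² + 4*(-6))*(-61)) + 28766) - 27091 = ((-4 + (5 - 1*36 - 24)*(-61)) + 28766) - 27091 = ((-4 + (5 - 36 - 24)*(-61)) + 28766) - 27091 = ((-4 - 55*(-61)) + 28766) - 27091 = ((-4 + 3355) + 28766) - 27091 = (3351 + 28766) - 27091 = 32117 - 27091 = 5026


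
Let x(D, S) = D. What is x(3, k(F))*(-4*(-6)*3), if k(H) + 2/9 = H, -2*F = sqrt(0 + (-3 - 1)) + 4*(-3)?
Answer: 216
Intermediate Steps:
F = 6 - I (F = -(sqrt(0 + (-3 - 1)) + 4*(-3))/2 = -(sqrt(0 - 4) - 12)/2 = -(sqrt(-4) - 12)/2 = -(2*I - 12)/2 = -(-12 + 2*I)/2 = 6 - I ≈ 6.0 - 1.0*I)
k(H) = -2/9 + H
x(3, k(F))*(-4*(-6)*3) = 3*(-4*(-6)*3) = 3*(24*3) = 3*72 = 216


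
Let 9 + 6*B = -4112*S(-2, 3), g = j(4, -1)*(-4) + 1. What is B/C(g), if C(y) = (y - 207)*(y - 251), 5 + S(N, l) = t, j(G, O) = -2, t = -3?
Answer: 32887/287496 ≈ 0.11439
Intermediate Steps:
S(N, l) = -8 (S(N, l) = -5 - 3 = -8)
g = 9 (g = -2*(-4) + 1 = 8 + 1 = 9)
C(y) = (-251 + y)*(-207 + y) (C(y) = (-207 + y)*(-251 + y) = (-251 + y)*(-207 + y))
B = 32887/6 (B = -3/2 + (-4112*(-8))/6 = -3/2 + (1/6)*32896 = -3/2 + 16448/3 = 32887/6 ≈ 5481.2)
B/C(g) = 32887/(6*(51957 + 9**2 - 458*9)) = 32887/(6*(51957 + 81 - 4122)) = (32887/6)/47916 = (32887/6)*(1/47916) = 32887/287496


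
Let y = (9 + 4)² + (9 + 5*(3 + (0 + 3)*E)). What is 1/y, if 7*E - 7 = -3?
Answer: 7/1411 ≈ 0.0049610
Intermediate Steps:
E = 4/7 (E = 1 + (⅐)*(-3) = 1 - 3/7 = 4/7 ≈ 0.57143)
y = 1411/7 (y = (9 + 4)² + (9 + 5*(3 + (0 + 3)*(4/7))) = 13² + (9 + 5*(3 + 3*(4/7))) = 169 + (9 + 5*(3 + 12/7)) = 169 + (9 + 5*(33/7)) = 169 + (9 + 165/7) = 169 + 228/7 = 1411/7 ≈ 201.57)
1/y = 1/(1411/7) = 7/1411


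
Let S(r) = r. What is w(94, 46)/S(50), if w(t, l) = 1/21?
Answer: 1/1050 ≈ 0.00095238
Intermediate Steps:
w(t, l) = 1/21
w(94, 46)/S(50) = (1/21)/50 = (1/21)*(1/50) = 1/1050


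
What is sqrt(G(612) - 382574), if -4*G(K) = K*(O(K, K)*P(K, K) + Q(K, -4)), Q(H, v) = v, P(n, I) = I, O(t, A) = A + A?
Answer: I*sqrt(114992426) ≈ 10723.0*I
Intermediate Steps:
O(t, A) = 2*A
G(K) = -K*(-4 + 2*K**2)/4 (G(K) = -K*((2*K)*K - 4)/4 = -K*(2*K**2 - 4)/4 = -K*(-4 + 2*K**2)/4)
sqrt(G(612) - 382574) = sqrt((612 - 1/2*612**3) - 382574) = sqrt((612 - 1/2*229220928) - 382574) = sqrt((612 - 114610464) - 382574) = sqrt(-114609852 - 382574) = sqrt(-114992426) = I*sqrt(114992426)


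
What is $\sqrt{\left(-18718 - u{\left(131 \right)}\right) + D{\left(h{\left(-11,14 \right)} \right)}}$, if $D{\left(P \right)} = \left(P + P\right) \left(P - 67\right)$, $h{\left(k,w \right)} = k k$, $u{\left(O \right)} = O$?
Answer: $i \sqrt{5781} \approx 76.033 i$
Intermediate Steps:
$h{\left(k,w \right)} = k^{2}$
$D{\left(P \right)} = 2 P \left(-67 + P\right)$
$\sqrt{\left(-18718 - u{\left(131 \right)}\right) + D{\left(h{\left(-11,14 \right)} \right)}} = \sqrt{\left(-18718 - 131\right) + 2 \left(-11\right)^{2} \left(-67 + \left(-11\right)^{2}\right)} = \sqrt{\left(-18718 - 131\right) + 2 \cdot 121 \left(-67 + 121\right)} = \sqrt{-18849 + 2 \cdot 121 \cdot 54} = \sqrt{-18849 + 13068} = \sqrt{-5781} = i \sqrt{5781}$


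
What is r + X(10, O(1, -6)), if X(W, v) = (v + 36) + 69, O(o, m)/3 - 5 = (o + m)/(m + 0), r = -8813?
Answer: -17381/2 ≈ -8690.5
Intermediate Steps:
O(o, m) = 15 + 3*(m + o)/m (O(o, m) = 15 + 3*((o + m)/(m + 0)) = 15 + 3*((m + o)/m) = 15 + 3*(m + o)/m)
X(W, v) = 105 + v (X(W, v) = (36 + v) + 69 = 105 + v)
r + X(10, O(1, -6)) = -8813 + (105 + (18 + 3*1/(-6))) = -8813 + (105 + (18 + 3*1*(-⅙))) = -8813 + (105 + (18 - ½)) = -8813 + (105 + 35/2) = -8813 + 245/2 = -17381/2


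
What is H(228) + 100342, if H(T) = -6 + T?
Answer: 100564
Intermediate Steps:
H(228) + 100342 = (-6 + 228) + 100342 = 222 + 100342 = 100564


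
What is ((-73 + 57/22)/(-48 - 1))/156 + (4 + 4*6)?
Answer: 4710253/168168 ≈ 28.009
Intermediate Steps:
((-73 + 57/22)/(-48 - 1))/156 + (4 + 4*6) = ((-73 + 57*(1/22))/(-49))*(1/156) + (4 + 24) = ((-73 + 57/22)*(-1/49))*(1/156) + 28 = -1549/22*(-1/49)*(1/156) + 28 = (1549/1078)*(1/156) + 28 = 1549/168168 + 28 = 4710253/168168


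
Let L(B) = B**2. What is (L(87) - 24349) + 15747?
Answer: -1033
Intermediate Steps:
(L(87) - 24349) + 15747 = (87**2 - 24349) + 15747 = (7569 - 24349) + 15747 = -16780 + 15747 = -1033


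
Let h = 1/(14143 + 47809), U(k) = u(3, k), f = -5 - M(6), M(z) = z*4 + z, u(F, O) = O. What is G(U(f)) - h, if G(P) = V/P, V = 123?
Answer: -7620131/2168320 ≈ -3.5143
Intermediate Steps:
M(z) = 5*z (M(z) = 4*z + z = 5*z)
f = -35 (f = -5 - 5*6 = -5 - 1*30 = -5 - 30 = -35)
U(k) = k
G(P) = 123/P
h = 1/61952 ≈ 1.6142e-5
G(U(f)) - h = 123/(-35) - 1*1/61952 = 123*(-1/35) - 1/61952 = -123/35 - 1/61952 = -7620131/2168320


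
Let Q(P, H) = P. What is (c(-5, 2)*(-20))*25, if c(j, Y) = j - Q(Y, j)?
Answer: 3500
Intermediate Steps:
c(j, Y) = j - Y
(c(-5, 2)*(-20))*25 = ((-5 - 1*2)*(-20))*25 = ((-5 - 2)*(-20))*25 = -7*(-20)*25 = 140*25 = 3500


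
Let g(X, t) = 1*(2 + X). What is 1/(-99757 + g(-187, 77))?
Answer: -1/99942 ≈ -1.0006e-5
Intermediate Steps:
g(X, t) = 2 + X
1/(-99757 + g(-187, 77)) = 1/(-99757 + (2 - 187)) = 1/(-99757 - 185) = 1/(-99942) = -1/99942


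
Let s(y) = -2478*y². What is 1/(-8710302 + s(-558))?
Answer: -1/780270294 ≈ -1.2816e-9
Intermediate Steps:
1/(-8710302 + s(-558)) = 1/(-8710302 - 2478*(-558)²) = 1/(-8710302 - 2478*311364) = 1/(-8710302 - 771559992) = 1/(-780270294) = -1/780270294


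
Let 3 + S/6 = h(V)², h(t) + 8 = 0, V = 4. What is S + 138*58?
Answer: 8370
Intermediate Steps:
h(t) = -8 (h(t) = -8 + 0 = -8)
S = 366 (S = -18 + 6*(-8)² = -18 + 6*64 = -18 + 384 = 366)
S + 138*58 = 366 + 138*58 = 366 + 8004 = 8370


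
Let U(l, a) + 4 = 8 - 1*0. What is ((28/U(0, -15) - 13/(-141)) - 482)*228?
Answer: -5089112/47 ≈ -1.0828e+5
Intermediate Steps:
U(l, a) = 4 (U(l, a) = -4 + (8 - 1*0) = -4 + (8 + 0) = -4 + 8 = 4)
((28/U(0, -15) - 13/(-141)) - 482)*228 = ((28/4 - 13/(-141)) - 482)*228 = ((28*(¼) - 13*(-1/141)) - 482)*228 = ((7 + 13/141) - 482)*228 = (1000/141 - 482)*228 = -66962/141*228 = -5089112/47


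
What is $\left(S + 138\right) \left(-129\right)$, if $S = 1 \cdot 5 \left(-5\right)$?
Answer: $-14577$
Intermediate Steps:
$S = -25$ ($S = 5 \left(-5\right) = -25$)
$\left(S + 138\right) \left(-129\right) = \left(-25 + 138\right) \left(-129\right) = 113 \left(-129\right) = -14577$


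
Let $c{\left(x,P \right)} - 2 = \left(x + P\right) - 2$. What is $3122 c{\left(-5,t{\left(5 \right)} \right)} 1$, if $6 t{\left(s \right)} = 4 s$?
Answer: $- \frac{15610}{3} \approx -5203.3$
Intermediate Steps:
$t{\left(s \right)} = \frac{2 s}{3}$ ($t{\left(s \right)} = \frac{4 s}{6} = \frac{2 s}{3}$)
$c{\left(x,P \right)} = P + x$ ($c{\left(x,P \right)} = 2 - \left(2 - P - x\right) = 2 + \left(-2 + P + x\right) = P + x$)
$3122 c{\left(-5,t{\left(5 \right)} \right)} 1 = 3122 \left(\frac{2}{3} \cdot 5 - 5\right) 1 = 3122 \left(\frac{10}{3} - 5\right) 1 = 3122 \left(\left(- \frac{5}{3}\right) 1\right) = 3122 \left(- \frac{5}{3}\right) = - \frac{15610}{3}$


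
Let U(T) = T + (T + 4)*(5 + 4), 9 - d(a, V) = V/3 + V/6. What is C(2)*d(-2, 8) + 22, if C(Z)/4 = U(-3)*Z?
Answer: 262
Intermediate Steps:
d(a, V) = 9 - V/2 (d(a, V) = 9 - (V/3 + V/6) = 9 - V/2)
U(T) = 36 + 10*T (U(T) = T + (4 + T)*9 = T + (36 + 9*T) = 36 + 10*T)
C(Z) = 24*Z (C(Z) = 4*((36 + 10*(-3))*Z) = 4*((36 - 30)*Z) = 4*(6*Z) = 24*Z)
C(2)*d(-2, 8) + 22 = (24*2)*(9 - ½*8) + 22 = 48*(9 - 4) + 22 = 48*5 + 22 = 240 + 22 = 262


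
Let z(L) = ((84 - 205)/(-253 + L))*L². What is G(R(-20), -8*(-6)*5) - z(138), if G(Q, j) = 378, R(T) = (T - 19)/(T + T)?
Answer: -98298/5 ≈ -19660.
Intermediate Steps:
R(T) = (-19 + T)/(2*T) (R(T) = (-19 + T)/((2*T)) = (-19 + T)*(1/(2*T)) = (-19 + T)/(2*T))
z(L) = -121*L²/(-253 + L) (z(L) = (-121/(-253 + L))*L² = -121*L²/(-253 + L))
G(R(-20), -8*(-6)*5) - z(138) = 378 - (-121)*138²/(-253 + 138) = 378 - (-121)*19044/(-115) = 378 - (-121)*19044*(-1)/115 = 378 - 1*100188/5 = 378 - 100188/5 = -98298/5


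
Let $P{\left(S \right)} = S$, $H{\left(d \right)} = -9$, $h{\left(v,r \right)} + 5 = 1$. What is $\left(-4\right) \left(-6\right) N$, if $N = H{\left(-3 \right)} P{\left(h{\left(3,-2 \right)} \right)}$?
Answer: $864$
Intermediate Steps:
$h{\left(v,r \right)} = -4$ ($h{\left(v,r \right)} = -5 + 1 = -4$)
$N = 36$ ($N = \left(-9\right) \left(-4\right) = 36$)
$\left(-4\right) \left(-6\right) N = \left(-4\right) \left(-6\right) 36 = 24 \cdot 36 = 864$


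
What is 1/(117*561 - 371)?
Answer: 1/65266 ≈ 1.5322e-5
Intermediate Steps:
1/(117*561 - 371) = 1/(65637 - 371) = 1/65266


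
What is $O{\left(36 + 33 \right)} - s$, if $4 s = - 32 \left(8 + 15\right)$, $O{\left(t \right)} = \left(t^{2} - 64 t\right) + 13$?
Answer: $542$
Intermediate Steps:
$O{\left(t \right)} = 13 + t^{2} - 64 t$
$s = -184$ ($s = \frac{\left(-32\right) \left(8 + 15\right)}{4} = \frac{\left(-32\right) 23}{4} = \frac{1}{4} \left(-736\right) = -184$)
$O{\left(36 + 33 \right)} - s = \left(13 + \left(36 + 33\right)^{2} - 64 \left(36 + 33\right)\right) - -184 = \left(13 + 69^{2} - 4416\right) + 184 = \left(13 + 4761 - 4416\right) + 184 = 358 + 184 = 542$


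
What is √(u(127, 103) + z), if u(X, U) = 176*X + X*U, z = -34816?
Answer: √617 ≈ 24.839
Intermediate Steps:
u(X, U) = 176*X + U*X
√(u(127, 103) + z) = √(127*(176 + 103) - 34816) = √(127*279 - 34816) = √(35433 - 34816) = √617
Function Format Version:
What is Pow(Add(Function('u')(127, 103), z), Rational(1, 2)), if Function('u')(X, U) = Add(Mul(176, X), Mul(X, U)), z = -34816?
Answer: Pow(617, Rational(1, 2)) ≈ 24.839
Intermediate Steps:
Function('u')(X, U) = Add(Mul(176, X), Mul(U, X))
Pow(Add(Function('u')(127, 103), z), Rational(1, 2)) = Pow(Add(Mul(127, Add(176, 103)), -34816), Rational(1, 2)) = Pow(Add(Mul(127, 279), -34816), Rational(1, 2)) = Pow(Add(35433, -34816), Rational(1, 2)) = Pow(617, Rational(1, 2))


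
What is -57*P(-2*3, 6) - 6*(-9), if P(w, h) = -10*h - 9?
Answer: 3987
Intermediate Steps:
P(w, h) = -9 - 10*h
-57*P(-2*3, 6) - 6*(-9) = -57*(-9 - 10*6) - 6*(-9) = -57*(-9 - 60) + 54 = -57*(-69) + 54 = 3933 + 54 = 3987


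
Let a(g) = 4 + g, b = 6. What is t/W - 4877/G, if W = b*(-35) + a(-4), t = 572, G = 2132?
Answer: -1121837/223860 ≈ -5.0113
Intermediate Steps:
W = -210 (W = 6*(-35) + (4 - 4) = -210 + 0 = -210)
t/W - 4877/G = 572/(-210) - 4877/2132 = 572*(-1/210) - 4877*1/2132 = -286/105 - 4877/2132 = -1121837/223860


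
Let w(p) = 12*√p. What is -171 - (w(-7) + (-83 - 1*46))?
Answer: -42 - 12*I*√7 ≈ -42.0 - 31.749*I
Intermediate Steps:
-171 - (w(-7) + (-83 - 1*46)) = -171 - (12*√(-7) + (-83 - 1*46)) = -171 - (12*(I*√7) + (-83 - 46)) = -171 - (12*I*√7 - 129) = -171 - (-129 + 12*I*√7) = -171 + (129 - 12*I*√7) = -42 - 12*I*√7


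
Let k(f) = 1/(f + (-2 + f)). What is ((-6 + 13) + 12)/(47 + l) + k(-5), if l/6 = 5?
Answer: 151/924 ≈ 0.16342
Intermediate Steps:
l = 30 (l = 6*5 = 30)
k(f) = 1/(-2 + 2*f)
((-6 + 13) + 12)/(47 + l) + k(-5) = ((-6 + 13) + 12)/(47 + 30) + 1/(2*(-1 - 5)) = (7 + 12)/77 + (½)/(-6) = (1/77)*19 + (½)*(-⅙) = 19/77 - 1/12 = 151/924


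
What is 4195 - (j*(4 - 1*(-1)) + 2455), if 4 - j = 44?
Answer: 1940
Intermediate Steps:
j = -40 (j = 4 - 1*44 = 4 - 44 = -40)
4195 - (j*(4 - 1*(-1)) + 2455) = 4195 - (-40*(4 - 1*(-1)) + 2455) = 4195 - (-40*(4 + 1) + 2455) = 4195 - (-40*5 + 2455) = 4195 - (-200 + 2455) = 4195 - 1*2255 = 4195 - 2255 = 1940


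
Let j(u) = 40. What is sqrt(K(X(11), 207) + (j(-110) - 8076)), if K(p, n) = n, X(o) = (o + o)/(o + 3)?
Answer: I*sqrt(7829) ≈ 88.482*I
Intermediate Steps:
X(o) = 2*o/(3 + o) (X(o) = (2*o)/(3 + o) = 2*o/(3 + o))
sqrt(K(X(11), 207) + (j(-110) - 8076)) = sqrt(207 + (40 - 8076)) = sqrt(207 - 8036) = sqrt(-7829) = I*sqrt(7829)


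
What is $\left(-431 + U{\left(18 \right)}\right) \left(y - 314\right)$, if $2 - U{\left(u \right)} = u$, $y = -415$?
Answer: $325863$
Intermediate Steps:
$U{\left(u \right)} = 2 - u$
$\left(-431 + U{\left(18 \right)}\right) \left(y - 314\right) = \left(-431 + \left(2 - 18\right)\right) \left(-415 - 314\right) = \left(-431 + \left(2 - 18\right)\right) \left(-729\right) = \left(-431 - 16\right) \left(-729\right) = \left(-447\right) \left(-729\right) = 325863$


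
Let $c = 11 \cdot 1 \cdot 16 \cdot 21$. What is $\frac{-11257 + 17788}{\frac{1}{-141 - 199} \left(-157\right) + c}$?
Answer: $\frac{2220540}{1256797} \approx 1.7668$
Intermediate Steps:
$c = 3696$ ($c = 11 \cdot 16 \cdot 21 = 176 \cdot 21 = 3696$)
$\frac{-11257 + 17788}{\frac{1}{-141 - 199} \left(-157\right) + c} = \frac{-11257 + 17788}{\frac{1}{-141 - 199} \left(-157\right) + 3696} = \frac{6531}{\frac{1}{-340} \left(-157\right) + 3696} = \frac{6531}{\left(- \frac{1}{340}\right) \left(-157\right) + 3696} = \frac{6531}{\frac{157}{340} + 3696} = \frac{6531}{\frac{1256797}{340}} = 6531 \cdot \frac{340}{1256797} = \frac{2220540}{1256797}$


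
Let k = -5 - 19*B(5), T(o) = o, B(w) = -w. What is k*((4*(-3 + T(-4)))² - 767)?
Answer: 1530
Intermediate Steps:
k = 90 (k = -5 - (-19)*5 = -5 - 19*(-5) = -5 + 95 = 90)
k*((4*(-3 + T(-4)))² - 767) = 90*((4*(-3 - 4))² - 767) = 90*((4*(-7))² - 767) = 90*((-28)² - 767) = 90*(784 - 767) = 90*17 = 1530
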